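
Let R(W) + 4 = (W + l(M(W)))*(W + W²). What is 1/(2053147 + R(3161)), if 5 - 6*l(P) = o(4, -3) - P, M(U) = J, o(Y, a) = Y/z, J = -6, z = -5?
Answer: 5/157980870878 ≈ 3.1649e-11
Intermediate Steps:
o(Y, a) = -Y/5 (o(Y, a) = Y/(-5) = Y*(-⅕) = -Y/5)
M(U) = -6
l(P) = 29/30 + P/6 (l(P) = ⅚ - (-⅕*4 - P)/6 = ⅚ - (-⅘ - P)/6 = ⅚ + (2/15 + P/6) = 29/30 + P/6)
R(W) = -4 + (-1/30 + W)*(W + W²) (R(W) = -4 + (W + (29/30 + (⅙)*(-6)))*(W + W²) = -4 + (W + (29/30 - 1))*(W + W²) = -4 + (W - 1/30)*(W + W²) = -4 + (-1/30 + W)*(W + W²))
1/(2053147 + R(3161)) = 1/(2053147 + (-4 + 3161³ - 1/30*3161 + (29/30)*3161²)) = 1/(2053147 + (-4 + 31584462281 - 3161/30 + (29/30)*9991921)) = 1/(2053147 + (-4 + 31584462281 - 3161/30 + 289765709/30)) = 1/(2053147 + 157970605143/5) = 1/(157980870878/5) = 5/157980870878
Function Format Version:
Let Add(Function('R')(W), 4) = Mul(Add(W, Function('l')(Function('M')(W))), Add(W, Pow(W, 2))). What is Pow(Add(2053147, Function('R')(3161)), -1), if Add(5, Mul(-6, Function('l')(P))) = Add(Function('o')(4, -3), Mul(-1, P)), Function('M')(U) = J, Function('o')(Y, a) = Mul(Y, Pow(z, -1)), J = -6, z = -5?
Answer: Rational(5, 157980870878) ≈ 3.1649e-11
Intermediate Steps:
Function('o')(Y, a) = Mul(Rational(-1, 5), Y) (Function('o')(Y, a) = Mul(Y, Pow(-5, -1)) = Mul(Y, Rational(-1, 5)) = Mul(Rational(-1, 5), Y))
Function('M')(U) = -6
Function('l')(P) = Add(Rational(29, 30), Mul(Rational(1, 6), P)) (Function('l')(P) = Add(Rational(5, 6), Mul(Rational(-1, 6), Add(Mul(Rational(-1, 5), 4), Mul(-1, P)))) = Add(Rational(5, 6), Mul(Rational(-1, 6), Add(Rational(-4, 5), Mul(-1, P)))) = Add(Rational(5, 6), Add(Rational(2, 15), Mul(Rational(1, 6), P))) = Add(Rational(29, 30), Mul(Rational(1, 6), P)))
Function('R')(W) = Add(-4, Mul(Add(Rational(-1, 30), W), Add(W, Pow(W, 2)))) (Function('R')(W) = Add(-4, Mul(Add(W, Add(Rational(29, 30), Mul(Rational(1, 6), -6))), Add(W, Pow(W, 2)))) = Add(-4, Mul(Add(W, Add(Rational(29, 30), -1)), Add(W, Pow(W, 2)))) = Add(-4, Mul(Add(W, Rational(-1, 30)), Add(W, Pow(W, 2)))) = Add(-4, Mul(Add(Rational(-1, 30), W), Add(W, Pow(W, 2)))))
Pow(Add(2053147, Function('R')(3161)), -1) = Pow(Add(2053147, Add(-4, Pow(3161, 3), Mul(Rational(-1, 30), 3161), Mul(Rational(29, 30), Pow(3161, 2)))), -1) = Pow(Add(2053147, Add(-4, 31584462281, Rational(-3161, 30), Mul(Rational(29, 30), 9991921))), -1) = Pow(Add(2053147, Add(-4, 31584462281, Rational(-3161, 30), Rational(289765709, 30))), -1) = Pow(Add(2053147, Rational(157970605143, 5)), -1) = Pow(Rational(157980870878, 5), -1) = Rational(5, 157980870878)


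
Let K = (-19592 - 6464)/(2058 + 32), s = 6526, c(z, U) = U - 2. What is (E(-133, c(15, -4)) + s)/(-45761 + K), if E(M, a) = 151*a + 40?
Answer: -5914700/47833273 ≈ -0.12365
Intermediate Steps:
c(z, U) = -2 + U
E(M, a) = 40 + 151*a
K = -13028/1045 (K = -26056/2090 = -26056*1/2090 = -13028/1045 ≈ -12.467)
(E(-133, c(15, -4)) + s)/(-45761 + K) = ((40 + 151*(-2 - 4)) + 6526)/(-45761 - 13028/1045) = ((40 + 151*(-6)) + 6526)/(-47833273/1045) = ((40 - 906) + 6526)*(-1045/47833273) = (-866 + 6526)*(-1045/47833273) = 5660*(-1045/47833273) = -5914700/47833273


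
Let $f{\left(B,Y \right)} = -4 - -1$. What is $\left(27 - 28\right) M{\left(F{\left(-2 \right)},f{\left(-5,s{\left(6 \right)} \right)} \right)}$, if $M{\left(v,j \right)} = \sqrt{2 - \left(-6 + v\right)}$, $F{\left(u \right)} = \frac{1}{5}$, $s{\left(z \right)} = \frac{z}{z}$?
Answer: $- \frac{\sqrt{195}}{5} \approx -2.7928$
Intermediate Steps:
$s{\left(z \right)} = 1$
$F{\left(u \right)} = \frac{1}{5}$
$f{\left(B,Y \right)} = -3$ ($f{\left(B,Y \right)} = -4 + 1 = -3$)
$M{\left(v,j \right)} = \sqrt{8 - v}$ ($M{\left(v,j \right)} = \sqrt{2 - \left(-6 + v\right)} = \sqrt{8 - v}$)
$\left(27 - 28\right) M{\left(F{\left(-2 \right)},f{\left(-5,s{\left(6 \right)} \right)} \right)} = \left(27 - 28\right) \sqrt{8 - \frac{1}{5}} = - \sqrt{8 - \frac{1}{5}} = - \sqrt{\frac{39}{5}} = - \frac{\sqrt{195}}{5}$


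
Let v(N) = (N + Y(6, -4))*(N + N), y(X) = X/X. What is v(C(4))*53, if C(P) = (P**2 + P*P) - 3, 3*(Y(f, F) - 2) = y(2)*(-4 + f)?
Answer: 292030/3 ≈ 97343.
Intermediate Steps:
y(X) = 1
Y(f, F) = 2/3 + f/3 (Y(f, F) = 2 + (1*(-4 + f))/3 = 2 + (-4 + f)/3 = 2 + (-4/3 + f/3) = 2/3 + f/3)
C(P) = -3 + 2*P**2 (C(P) = (P**2 + P**2) - 3 = 2*P**2 - 3 = -3 + 2*P**2)
v(N) = 2*N*(8/3 + N) (v(N) = (N + (2/3 + (1/3)*6))*(N + N) = (N + (2/3 + 2))*(2*N) = (N + 8/3)*(2*N) = (8/3 + N)*(2*N) = 2*N*(8/3 + N))
v(C(4))*53 = (2*(-3 + 2*4**2)*(8 + 3*(-3 + 2*4**2))/3)*53 = (2*(-3 + 2*16)*(8 + 3*(-3 + 2*16))/3)*53 = (2*(-3 + 32)*(8 + 3*(-3 + 32))/3)*53 = ((2/3)*29*(8 + 3*29))*53 = ((2/3)*29*(8 + 87))*53 = ((2/3)*29*95)*53 = (5510/3)*53 = 292030/3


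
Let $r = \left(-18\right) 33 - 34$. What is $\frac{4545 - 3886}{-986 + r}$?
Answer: $- \frac{659}{1614} \approx -0.4083$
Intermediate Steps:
$r = -628$ ($r = -594 - 34 = -628$)
$\frac{4545 - 3886}{-986 + r} = \frac{4545 - 3886}{-986 - 628} = \frac{659}{-1614} = 659 \left(- \frac{1}{1614}\right) = - \frac{659}{1614}$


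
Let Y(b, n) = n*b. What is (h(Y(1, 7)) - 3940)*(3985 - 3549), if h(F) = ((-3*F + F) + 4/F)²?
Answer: -80321664/49 ≈ -1.6392e+6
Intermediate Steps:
Y(b, n) = b*n
h(F) = (-2*F + 4/F)²
(h(Y(1, 7)) - 3940)*(3985 - 3549) = (4*(-2 + (1*7)²)²/(1*7)² - 3940)*(3985 - 3549) = (4*(-2 + 7²)²/7² - 3940)*436 = (4*(1/49)*(-2 + 49)² - 3940)*436 = (4*(1/49)*47² - 3940)*436 = (4*(1/49)*2209 - 3940)*436 = (8836/49 - 3940)*436 = -184224/49*436 = -80321664/49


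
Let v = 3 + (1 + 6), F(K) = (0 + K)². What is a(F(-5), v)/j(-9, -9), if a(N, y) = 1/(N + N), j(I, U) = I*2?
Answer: -1/900 ≈ -0.0011111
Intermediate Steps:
j(I, U) = 2*I
F(K) = K²
v = 10 (v = 3 + 7 = 10)
a(N, y) = 1/(2*N)
a(F(-5), v)/j(-9, -9) = (1/(2*((-5)²)))/((2*(-9))) = ((½)/25)/(-18) = ((½)*(1/25))*(-1/18) = (1/50)*(-1/18) = -1/900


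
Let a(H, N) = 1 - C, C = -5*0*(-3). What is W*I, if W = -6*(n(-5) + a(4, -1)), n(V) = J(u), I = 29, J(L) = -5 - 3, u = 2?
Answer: 1218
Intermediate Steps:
J(L) = -8
C = 0 (C = 0*(-3) = 0)
n(V) = -8
a(H, N) = 1 (a(H, N) = 1 - 1*0 = 1 + 0 = 1)
W = 42 (W = -6*(-8 + 1) = -6*(-7) = 42)
W*I = 42*29 = 1218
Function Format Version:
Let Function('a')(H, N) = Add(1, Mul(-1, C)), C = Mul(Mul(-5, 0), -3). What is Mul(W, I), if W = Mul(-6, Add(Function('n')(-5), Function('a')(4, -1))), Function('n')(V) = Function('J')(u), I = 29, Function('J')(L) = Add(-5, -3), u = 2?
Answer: 1218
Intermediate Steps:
Function('J')(L) = -8
C = 0 (C = Mul(0, -3) = 0)
Function('n')(V) = -8
Function('a')(H, N) = 1 (Function('a')(H, N) = Add(1, Mul(-1, 0)) = Add(1, 0) = 1)
W = 42 (W = Mul(-6, Add(-8, 1)) = Mul(-6, -7) = 42)
Mul(W, I) = Mul(42, 29) = 1218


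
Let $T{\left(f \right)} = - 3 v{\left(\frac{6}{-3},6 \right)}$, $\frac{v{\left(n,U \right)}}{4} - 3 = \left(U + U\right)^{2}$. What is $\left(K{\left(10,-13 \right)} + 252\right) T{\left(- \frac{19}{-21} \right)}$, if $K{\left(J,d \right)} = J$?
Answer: $-462168$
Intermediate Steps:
$v{\left(n,U \right)} = 12 + 16 U^{2}$ ($v{\left(n,U \right)} = 12 + 4 \left(U + U\right)^{2} = 12 + 4 \left(2 U\right)^{2} = 12 + 4 \cdot 4 U^{2} = 12 + 16 U^{2}$)
$T{\left(f \right)} = -1764$ ($T{\left(f \right)} = - 3 \left(12 + 16 \cdot 6^{2}\right) = - 3 \left(12 + 16 \cdot 36\right) = - 3 \left(12 + 576\right) = \left(-3\right) 588 = -1764$)
$\left(K{\left(10,-13 \right)} + 252\right) T{\left(- \frac{19}{-21} \right)} = \left(10 + 252\right) \left(-1764\right) = 262 \left(-1764\right) = -462168$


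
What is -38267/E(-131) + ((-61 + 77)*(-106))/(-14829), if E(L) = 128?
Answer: -567244255/1898112 ≈ -298.85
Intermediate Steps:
-38267/E(-131) + ((-61 + 77)*(-106))/(-14829) = -38267/128 + ((-61 + 77)*(-106))/(-14829) = -38267*1/128 + (16*(-106))*(-1/14829) = -38267/128 - 1696*(-1/14829) = -38267/128 + 1696/14829 = -567244255/1898112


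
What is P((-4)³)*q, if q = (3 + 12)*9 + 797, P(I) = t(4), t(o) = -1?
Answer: -932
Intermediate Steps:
P(I) = -1
q = 932 (q = 15*9 + 797 = 135 + 797 = 932)
P((-4)³)*q = -1*932 = -932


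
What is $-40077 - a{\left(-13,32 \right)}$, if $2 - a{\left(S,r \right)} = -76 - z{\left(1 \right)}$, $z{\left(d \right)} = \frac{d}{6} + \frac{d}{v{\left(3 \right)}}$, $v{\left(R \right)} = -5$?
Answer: $- \frac{1204649}{30} \approx -40155.0$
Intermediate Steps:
$z{\left(d \right)} = - \frac{d}{30}$ ($z{\left(d \right)} = \frac{d}{6} + \frac{d}{-5} = d \frac{1}{6} + d \left(- \frac{1}{5}\right) = \frac{d}{6} - \frac{d}{5} = - \frac{d}{30}$)
$a{\left(S,r \right)} = \frac{2339}{30}$ ($a{\left(S,r \right)} = 2 - \left(-76 - \left(- \frac{1}{30}\right) 1\right) = 2 - \left(-76 - - \frac{1}{30}\right) = 2 - \left(-76 + \frac{1}{30}\right) = 2 - - \frac{2279}{30} = 2 + \frac{2279}{30} = \frac{2339}{30}$)
$-40077 - a{\left(-13,32 \right)} = -40077 - \frac{2339}{30} = - \frac{1204649}{30}$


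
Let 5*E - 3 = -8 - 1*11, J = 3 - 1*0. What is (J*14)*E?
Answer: -672/5 ≈ -134.40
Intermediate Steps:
J = 3 (J = 3 + 0 = 3)
E = -16/5 (E = ⅗ + (-8 - 1*11)/5 = ⅗ + (-8 - 11)/5 = ⅗ + (⅕)*(-19) = ⅗ - 19/5 = -16/5 ≈ -3.2000)
(J*14)*E = (3*14)*(-16/5) = 42*(-16/5) = -672/5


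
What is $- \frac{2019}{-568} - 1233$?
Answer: $- \frac{698325}{568} \approx -1229.4$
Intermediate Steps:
$- \frac{2019}{-568} - 1233 = \left(-2019\right) \left(- \frac{1}{568}\right) - 1233 = \frac{2019}{568} - 1233 = - \frac{698325}{568}$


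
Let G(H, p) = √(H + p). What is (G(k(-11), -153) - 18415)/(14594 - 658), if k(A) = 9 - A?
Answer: -18415/13936 + I*√133/13936 ≈ -1.3214 + 0.00082754*I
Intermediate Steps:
(G(k(-11), -153) - 18415)/(14594 - 658) = (√((9 - 1*(-11)) - 153) - 18415)/(14594 - 658) = (√((9 + 11) - 153) - 18415)/13936 = (√(20 - 153) - 18415)*(1/13936) = (√(-133) - 18415)*(1/13936) = (I*√133 - 18415)*(1/13936) = (-18415 + I*√133)*(1/13936) = -18415/13936 + I*√133/13936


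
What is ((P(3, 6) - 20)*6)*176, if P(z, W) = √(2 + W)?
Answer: -21120 + 2112*√2 ≈ -18133.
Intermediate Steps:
((P(3, 6) - 20)*6)*176 = ((√(2 + 6) - 20)*6)*176 = ((√8 - 20)*6)*176 = ((2*√2 - 20)*6)*176 = ((-20 + 2*√2)*6)*176 = (-120 + 12*√2)*176 = -21120 + 2112*√2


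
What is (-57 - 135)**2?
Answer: 36864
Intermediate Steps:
(-57 - 135)**2 = (-192)**2 = 36864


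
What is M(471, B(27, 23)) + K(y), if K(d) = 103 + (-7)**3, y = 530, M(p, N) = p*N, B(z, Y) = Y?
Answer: 10593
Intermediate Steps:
M(p, N) = N*p
K(d) = -240 (K(d) = 103 - 343 = -240)
M(471, B(27, 23)) + K(y) = 23*471 - 240 = 10833 - 240 = 10593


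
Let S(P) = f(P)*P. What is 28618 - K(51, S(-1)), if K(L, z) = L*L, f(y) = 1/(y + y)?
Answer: 26017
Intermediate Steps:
f(y) = 1/(2*y)
S(P) = ½ (S(P) = (1/(2*P))*P = ½)
K(L, z) = L²
28618 - K(51, S(-1)) = 28618 - 1*51² = 28618 - 1*2601 = 28618 - 2601 = 26017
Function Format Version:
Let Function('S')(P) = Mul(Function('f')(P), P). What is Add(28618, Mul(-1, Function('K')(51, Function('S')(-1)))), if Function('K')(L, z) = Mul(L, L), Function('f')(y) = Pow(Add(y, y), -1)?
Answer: 26017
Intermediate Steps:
Function('f')(y) = Mul(Rational(1, 2), Pow(y, -1)) (Function('f')(y) = Pow(Mul(2, y), -1) = Mul(Rational(1, 2), Pow(y, -1)))
Function('S')(P) = Rational(1, 2) (Function('S')(P) = Mul(Mul(Rational(1, 2), Pow(P, -1)), P) = Rational(1, 2))
Function('K')(L, z) = Pow(L, 2)
Add(28618, Mul(-1, Function('K')(51, Function('S')(-1)))) = Add(28618, Mul(-1, Pow(51, 2))) = Add(28618, Mul(-1, 2601)) = Add(28618, -2601) = 26017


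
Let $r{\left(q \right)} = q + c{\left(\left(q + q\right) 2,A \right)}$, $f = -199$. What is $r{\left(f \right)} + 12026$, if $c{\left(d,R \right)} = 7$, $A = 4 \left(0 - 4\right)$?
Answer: $11834$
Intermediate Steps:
$A = -16$ ($A = 4 \left(-4\right) = -16$)
$r{\left(q \right)} = 7 + q$ ($r{\left(q \right)} = q + 7 = 7 + q$)
$r{\left(f \right)} + 12026 = \left(7 - 199\right) + 12026 = -192 + 12026 = 11834$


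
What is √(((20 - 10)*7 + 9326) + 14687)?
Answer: √24083 ≈ 155.19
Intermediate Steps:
√(((20 - 10)*7 + 9326) + 14687) = √((10*7 + 9326) + 14687) = √((70 + 9326) + 14687) = √(9396 + 14687) = √24083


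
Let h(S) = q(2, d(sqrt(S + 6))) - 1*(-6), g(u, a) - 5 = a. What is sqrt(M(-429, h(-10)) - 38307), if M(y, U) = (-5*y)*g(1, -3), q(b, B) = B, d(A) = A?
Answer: I*sqrt(34017) ≈ 184.44*I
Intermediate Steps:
g(u, a) = 5 + a
h(S) = 6 + sqrt(6 + S) (h(S) = sqrt(S + 6) - 1*(-6) = sqrt(6 + S) + 6 = 6 + sqrt(6 + S))
M(y, U) = -10*y (M(y, U) = (-5*y)*(5 - 3) = -5*y*2 = -10*y)
sqrt(M(-429, h(-10)) - 38307) = sqrt(-10*(-429) - 38307) = sqrt(4290 - 38307) = sqrt(-34017) = I*sqrt(34017)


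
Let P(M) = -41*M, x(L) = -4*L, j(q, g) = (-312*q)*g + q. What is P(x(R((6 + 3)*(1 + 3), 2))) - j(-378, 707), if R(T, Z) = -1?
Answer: -83380538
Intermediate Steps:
j(q, g) = q - 312*g*q (j(q, g) = -312*g*q + q = q - 312*g*q)
P(x(R((6 + 3)*(1 + 3), 2))) - j(-378, 707) = -(-164)*(-1) - (-378)*(1 - 312*707) = -41*4 - (-378)*(1 - 220584) = -164 - (-378)*(-220583) = -164 - 1*83380374 = -164 - 83380374 = -83380538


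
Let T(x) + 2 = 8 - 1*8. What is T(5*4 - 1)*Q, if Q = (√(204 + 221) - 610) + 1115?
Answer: -1010 - 10*√17 ≈ -1051.2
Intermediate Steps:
T(x) = -2 (T(x) = -2 + (8 - 1*8) = -2 + (8 - 8) = -2 + 0 = -2)
Q = 505 + 5*√17 (Q = (√425 - 610) + 1115 = (5*√17 - 610) + 1115 = (-610 + 5*√17) + 1115 = 505 + 5*√17 ≈ 525.62)
T(5*4 - 1)*Q = -2*(505 + 5*√17) = -1010 - 10*√17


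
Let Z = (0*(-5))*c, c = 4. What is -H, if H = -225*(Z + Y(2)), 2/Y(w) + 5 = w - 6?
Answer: -50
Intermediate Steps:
Y(w) = 2/(-11 + w) (Y(w) = 2/(-5 + (w - 6)) = 2/(-5 + (-6 + w)) = 2/(-11 + w))
Z = 0 (Z = (0*(-5))*4 = 0*4 = 0)
H = 50 (H = -225*(0 + 2/(-11 + 2)) = -225*(0 + 2/(-9)) = -225*(0 + 2*(-1/9)) = -225*(0 - 2/9) = -225*(-2/9) = 50)
-H = -1*50 = -50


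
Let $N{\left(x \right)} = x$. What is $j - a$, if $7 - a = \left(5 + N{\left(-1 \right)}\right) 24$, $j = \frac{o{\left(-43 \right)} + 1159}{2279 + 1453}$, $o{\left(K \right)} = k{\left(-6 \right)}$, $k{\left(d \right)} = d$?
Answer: $\frac{333301}{3732} \approx 89.309$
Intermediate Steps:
$o{\left(K \right)} = -6$
$j = \frac{1153}{3732}$ ($j = \frac{-6 + 1159}{2279 + 1453} = \frac{1153}{3732} \approx 0.30895$)
$a = -89$ ($a = 7 - \left(5 - 1\right) 24 = 7 - 4 \cdot 24 = 7 - 96 = -89$)
$j - a = \frac{1153}{3732} - -89 = \frac{1153}{3732} + 89 = \frac{333301}{3732}$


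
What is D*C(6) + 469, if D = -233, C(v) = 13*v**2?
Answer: -108575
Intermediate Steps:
D*C(6) + 469 = -3029*6**2 + 469 = -3029*36 + 469 = -233*468 + 469 = -109044 + 469 = -108575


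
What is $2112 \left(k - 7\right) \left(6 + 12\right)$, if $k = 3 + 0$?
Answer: $-152064$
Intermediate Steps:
$k = 3$
$2112 \left(k - 7\right) \left(6 + 12\right) = 2112 \left(3 - 7\right) \left(6 + 12\right) = 2112 \left(\left(-4\right) 18\right) = 2112 \left(-72\right) = -152064$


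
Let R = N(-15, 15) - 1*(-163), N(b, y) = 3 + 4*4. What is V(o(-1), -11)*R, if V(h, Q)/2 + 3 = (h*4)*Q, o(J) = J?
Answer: 14924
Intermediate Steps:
N(b, y) = 19 (N(b, y) = 3 + 16 = 19)
V(h, Q) = -6 + 8*Q*h (V(h, Q) = -6 + 2*((h*4)*Q) = -6 + 2*((4*h)*Q) = -6 + 2*(4*Q*h) = -6 + 8*Q*h)
R = 182 (R = 19 - 1*(-163) = 19 + 163 = 182)
V(o(-1), -11)*R = (-6 + 8*(-11)*(-1))*182 = (-6 + 88)*182 = 82*182 = 14924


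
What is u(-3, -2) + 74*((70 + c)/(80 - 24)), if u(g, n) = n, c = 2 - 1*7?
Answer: 2349/28 ≈ 83.893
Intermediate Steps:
c = -5 (c = 2 - 7 = -5)
u(-3, -2) + 74*((70 + c)/(80 - 24)) = -2 + 74*((70 - 5)/(80 - 24)) = -2 + 74*(65/56) = -2 + 2405/28 = 2349/28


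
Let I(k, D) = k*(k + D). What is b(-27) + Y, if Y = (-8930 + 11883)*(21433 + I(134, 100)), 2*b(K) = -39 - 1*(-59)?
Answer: 155885927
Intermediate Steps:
b(K) = 10 (b(K) = (-39 - 1*(-59))/2 = (-39 + 59)/2 = (½)*20 = 10)
I(k, D) = k*(D + k)
Y = 155885917 (Y = (-8930 + 11883)*(21433 + 134*(100 + 134)) = 2953*(21433 + 134*234) = 2953*(21433 + 31356) = 2953*52789 = 155885917)
b(-27) + Y = 10 + 155885917 = 155885927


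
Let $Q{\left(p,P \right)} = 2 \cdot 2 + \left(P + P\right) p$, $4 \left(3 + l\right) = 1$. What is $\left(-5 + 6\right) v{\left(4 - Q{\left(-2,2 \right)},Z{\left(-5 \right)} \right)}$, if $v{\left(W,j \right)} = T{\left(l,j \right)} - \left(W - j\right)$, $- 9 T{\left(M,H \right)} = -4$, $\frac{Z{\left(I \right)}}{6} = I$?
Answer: $- \frac{338}{9} \approx -37.556$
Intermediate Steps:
$l = - \frac{11}{4}$ ($l = -3 + \frac{1}{4} \cdot 1 = -3 + \frac{1}{4} = - \frac{11}{4} \approx -2.75$)
$Z{\left(I \right)} = 6 I$
$T{\left(M,H \right)} = \frac{4}{9}$ ($T{\left(M,H \right)} = \left(- \frac{1}{9}\right) \left(-4\right) = \frac{4}{9}$)
$Q{\left(p,P \right)} = 4 + 2 P p$
$v{\left(W,j \right)} = \frac{4}{9} + j - W$ ($v{\left(W,j \right)} = \frac{4}{9} - \left(W - j\right) = \frac{4}{9} + j - W$)
$\left(-5 + 6\right) v{\left(4 - Q{\left(-2,2 \right)},Z{\left(-5 \right)} \right)} = \left(-5 + 6\right) \left(\frac{4}{9} + 6 \left(-5\right) - \left(4 - \left(4 + 2 \cdot 2 \left(-2\right)\right)\right)\right) = 1 \left(\frac{4}{9} - 30 - \left(4 - \left(4 - 8\right)\right)\right) = 1 \left(\frac{4}{9} - 30 - \left(4 - -4\right)\right) = 1 \left(\frac{4}{9} - 30 - \left(4 + 4\right)\right) = 1 \left(\frac{4}{9} - 30 - 8\right) = 1 \left(- \frac{338}{9}\right) = - \frac{338}{9}$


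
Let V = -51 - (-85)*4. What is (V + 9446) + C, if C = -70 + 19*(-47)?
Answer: 8772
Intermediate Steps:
C = -963 (C = -70 - 893 = -963)
V = 289 (V = -51 - 85*(-4) = -51 + 340 = 289)
(V + 9446) + C = (289 + 9446) - 963 = 9735 - 963 = 8772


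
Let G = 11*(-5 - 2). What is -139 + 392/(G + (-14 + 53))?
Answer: -2837/19 ≈ -149.32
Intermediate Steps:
G = -77 (G = 11*(-7) = -77)
-139 + 392/(G + (-14 + 53)) = -139 + 392/(-77 + (-14 + 53)) = -139 + 392/(-77 + 39) = -139 + 392/(-38) = -139 - 1/38*392 = -139 - 196/19 = -2837/19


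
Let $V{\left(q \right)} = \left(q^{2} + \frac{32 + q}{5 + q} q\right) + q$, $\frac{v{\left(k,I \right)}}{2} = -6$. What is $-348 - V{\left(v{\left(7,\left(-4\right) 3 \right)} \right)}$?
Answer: $- \frac{3600}{7} \approx -514.29$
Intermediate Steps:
$v{\left(k,I \right)} = -12$ ($v{\left(k,I \right)} = 2 \left(-6\right) = -12$)
$V{\left(q \right)} = q + q^{2} + \frac{q \left(32 + q\right)}{5 + q}$ ($V{\left(q \right)} = \left(q^{2} + \frac{32 + q}{5 + q} q\right) + q = \left(q^{2} + \frac{q \left(32 + q\right)}{5 + q}\right) + q = q + q^{2} + \frac{q \left(32 + q\right)}{5 + q}$)
$-348 - V{\left(v{\left(7,\left(-4\right) 3 \right)} \right)} = -348 - - \frac{12 \left(37 + \left(-12\right)^{2} + 7 \left(-12\right)\right)}{5 - 12} = -348 - - \frac{12 \left(37 + 144 - 84\right)}{-7} = -348 - \left(-12\right) \left(- \frac{1}{7}\right) 97 = -348 - \frac{1164}{7} = - \frac{3600}{7}$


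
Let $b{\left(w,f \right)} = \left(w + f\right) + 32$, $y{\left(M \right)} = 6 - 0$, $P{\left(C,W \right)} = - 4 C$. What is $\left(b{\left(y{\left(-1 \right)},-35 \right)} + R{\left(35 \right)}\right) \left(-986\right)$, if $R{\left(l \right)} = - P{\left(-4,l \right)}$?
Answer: $12818$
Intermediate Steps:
$y{\left(M \right)} = 6$ ($y{\left(M \right)} = 6 + 0 = 6$)
$R{\left(l \right)} = -16$ ($R{\left(l \right)} = - \left(-4\right) \left(-4\right) = \left(-1\right) 16 = -16$)
$b{\left(w,f \right)} = 32 + f + w$ ($b{\left(w,f \right)} = \left(f + w\right) + 32 = 32 + f + w$)
$\left(b{\left(y{\left(-1 \right)},-35 \right)} + R{\left(35 \right)}\right) \left(-986\right) = \left(\left(32 - 35 + 6\right) - 16\right) \left(-986\right) = \left(3 - 16\right) \left(-986\right) = \left(-13\right) \left(-986\right) = 12818$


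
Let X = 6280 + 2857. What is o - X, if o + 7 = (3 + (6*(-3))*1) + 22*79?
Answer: -7421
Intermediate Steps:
X = 9137
o = 1716 (o = -7 + ((3 + (6*(-3))*1) + 22*79) = -7 + ((3 - 18*1) + 1738) = -7 + ((3 - 18) + 1738) = -7 + (-15 + 1738) = -7 + 1723 = 1716)
o - X = 1716 - 1*9137 = 1716 - 9137 = -7421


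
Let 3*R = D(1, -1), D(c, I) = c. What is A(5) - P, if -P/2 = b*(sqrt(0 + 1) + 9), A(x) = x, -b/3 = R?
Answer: -15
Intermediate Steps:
R = 1/3 (R = (1/3)*1 = 1/3 ≈ 0.33333)
b = -1 (b = -3*1/3 = -1)
P = 20 (P = -(-2)*(sqrt(0 + 1) + 9) = -(-2)*(sqrt(1) + 9) = -(-2)*(1 + 9) = -(-2)*10 = -2*(-10) = 20)
A(5) - P = 5 - 1*20 = 5 - 20 = -15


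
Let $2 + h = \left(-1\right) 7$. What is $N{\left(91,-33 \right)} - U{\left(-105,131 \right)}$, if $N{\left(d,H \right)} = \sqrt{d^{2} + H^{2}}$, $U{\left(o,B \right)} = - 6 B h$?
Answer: $-7074 + \sqrt{9370} \approx -6977.2$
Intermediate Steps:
$h = -9$ ($h = -2 - 7 = -9$)
$U{\left(o,B \right)} = 54 B$ ($U{\left(o,B \right)} = - 6 B \left(-9\right) = 54 B$)
$N{\left(d,H \right)} = \sqrt{H^{2} + d^{2}}$
$N{\left(91,-33 \right)} - U{\left(-105,131 \right)} = \sqrt{\left(-33\right)^{2} + 91^{2}} - 54 \cdot 131 = \sqrt{1089 + 8281} - 7074 = \sqrt{9370} - 7074 = -7074 + \sqrt{9370}$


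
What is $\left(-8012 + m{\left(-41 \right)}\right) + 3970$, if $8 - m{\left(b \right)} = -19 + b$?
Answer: $-3974$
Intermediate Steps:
$m{\left(b \right)} = 27 - b$ ($m{\left(b \right)} = 8 - \left(-19 + b\right) = 27 - b$)
$\left(-8012 + m{\left(-41 \right)}\right) + 3970 = \left(-8012 + \left(27 - -41\right)\right) + 3970 = \left(-8012 + \left(27 + 41\right)\right) + 3970 = \left(-8012 + 68\right) + 3970 = -7944 + 3970 = -3974$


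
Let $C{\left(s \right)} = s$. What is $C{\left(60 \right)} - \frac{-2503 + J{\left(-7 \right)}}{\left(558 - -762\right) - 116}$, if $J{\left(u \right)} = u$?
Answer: $\frac{37375}{602} \approx 62.085$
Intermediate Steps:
$C{\left(60 \right)} - \frac{-2503 + J{\left(-7 \right)}}{\left(558 - -762\right) - 116} = 60 - \frac{-2503 - 7}{\left(558 - -762\right) - 116} = 60 - - \frac{2510}{\left(558 + 762\right) - 116} = 60 - - \frac{2510}{1320 - 116} = 60 - - \frac{2510}{1204} = 60 - \left(-2510\right) \frac{1}{1204} = 60 - - \frac{1255}{602} = 60 + \frac{1255}{602} = \frac{37375}{602}$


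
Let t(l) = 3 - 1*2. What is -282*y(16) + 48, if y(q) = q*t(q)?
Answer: -4464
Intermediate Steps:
t(l) = 1 (t(l) = 3 - 2 = 1)
y(q) = q (y(q) = q*1 = q)
-282*y(16) + 48 = -282*16 + 48 = -4512 + 48 = -4464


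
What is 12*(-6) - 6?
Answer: -78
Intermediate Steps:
12*(-6) - 6 = -72 - 6 = -78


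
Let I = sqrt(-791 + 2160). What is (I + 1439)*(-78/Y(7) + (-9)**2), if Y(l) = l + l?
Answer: 779328/7 ≈ 1.1133e+5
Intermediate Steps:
Y(l) = 2*l
I = 37 (I = sqrt(1369) = 37)
(I + 1439)*(-78/Y(7) + (-9)**2) = (37 + 1439)*(-78/(2*7) + (-9)**2) = 1476*(-78/14 + 81) = 1476*(-78*1/14 + 81) = 1476*(-39/7 + 81) = 1476*(528/7) = 779328/7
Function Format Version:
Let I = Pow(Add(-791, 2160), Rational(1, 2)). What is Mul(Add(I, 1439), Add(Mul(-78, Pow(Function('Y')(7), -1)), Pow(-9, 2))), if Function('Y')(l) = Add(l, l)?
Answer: Rational(779328, 7) ≈ 1.1133e+5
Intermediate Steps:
Function('Y')(l) = Mul(2, l)
I = 37 (I = Pow(1369, Rational(1, 2)) = 37)
Mul(Add(I, 1439), Add(Mul(-78, Pow(Function('Y')(7), -1)), Pow(-9, 2))) = Mul(Add(37, 1439), Add(Mul(-78, Pow(Mul(2, 7), -1)), Pow(-9, 2))) = Mul(1476, Add(Mul(-78, Pow(14, -1)), 81)) = Mul(1476, Add(Mul(-78, Rational(1, 14)), 81)) = Mul(1476, Add(Rational(-39, 7), 81)) = Mul(1476, Rational(528, 7)) = Rational(779328, 7)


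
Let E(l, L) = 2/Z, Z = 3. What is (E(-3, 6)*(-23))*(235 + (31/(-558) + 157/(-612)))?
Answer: -3303467/918 ≈ -3598.5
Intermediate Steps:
E(l, L) = ⅔ (E(l, L) = 2/3 = 2*(⅓) = ⅔)
(E(-3, 6)*(-23))*(235 + (31/(-558) + 157/(-612))) = ((⅔)*(-23))*(235 + (31/(-558) + 157/(-612))) = -46*(235 + (31*(-1/558) + 157*(-1/612)))/3 = -46*(235 + (-1/18 - 157/612))/3 = -46*(235 - 191/612)/3 = -46/3*143629/612 = -3303467/918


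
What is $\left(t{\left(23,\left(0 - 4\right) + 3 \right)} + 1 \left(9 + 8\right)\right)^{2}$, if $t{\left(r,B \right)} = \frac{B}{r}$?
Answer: $\frac{152100}{529} \approx 287.52$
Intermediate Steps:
$\left(t{\left(23,\left(0 - 4\right) + 3 \right)} + 1 \left(9 + 8\right)\right)^{2} = \left(\frac{\left(0 - 4\right) + 3}{23} + 1 \left(9 + 8\right)\right)^{2} = \left(\left(-4 + 3\right) \frac{1}{23} + 1 \cdot 17\right)^{2} = \left(\left(-1\right) \frac{1}{23} + 17\right)^{2} = \left(- \frac{1}{23} + 17\right)^{2} = \left(\frac{390}{23}\right)^{2} = \frac{152100}{529}$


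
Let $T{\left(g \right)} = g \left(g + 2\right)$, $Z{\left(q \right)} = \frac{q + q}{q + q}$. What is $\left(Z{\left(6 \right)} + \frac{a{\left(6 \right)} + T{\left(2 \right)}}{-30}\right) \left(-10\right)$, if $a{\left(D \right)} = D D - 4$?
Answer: $\frac{10}{3} \approx 3.3333$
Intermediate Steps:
$Z{\left(q \right)} = 1$ ($Z{\left(q \right)} = \frac{2 q}{2 q} = 2 q \frac{1}{2 q} = 1$)
$T{\left(g \right)} = g \left(2 + g\right)$
$a{\left(D \right)} = -4 + D^{2}$ ($a{\left(D \right)} = D^{2} - 4 = -4 + D^{2}$)
$\left(Z{\left(6 \right)} + \frac{a{\left(6 \right)} + T{\left(2 \right)}}{-30}\right) \left(-10\right) = \left(1 + \frac{\left(-4 + 6^{2}\right) + 2 \left(2 + 2\right)}{-30}\right) \left(-10\right) = \left(1 + \left(\left(-4 + 36\right) + 2 \cdot 4\right) \left(- \frac{1}{30}\right)\right) \left(-10\right) = \left(1 + \left(32 + 8\right) \left(- \frac{1}{30}\right)\right) \left(-10\right) = \left(1 + 40 \left(- \frac{1}{30}\right)\right) \left(-10\right) = \left(1 - \frac{4}{3}\right) \left(-10\right) = \left(- \frac{1}{3}\right) \left(-10\right) = \frac{10}{3}$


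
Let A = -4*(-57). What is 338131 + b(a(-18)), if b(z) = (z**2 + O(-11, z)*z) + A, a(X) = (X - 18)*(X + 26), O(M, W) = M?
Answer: 424471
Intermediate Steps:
a(X) = (-18 + X)*(26 + X)
A = 228
b(z) = 228 + z**2 - 11*z (b(z) = (z**2 - 11*z) + 228 = 228 + z**2 - 11*z)
338131 + b(a(-18)) = 338131 + (228 + (-468 + (-18)**2 + 8*(-18))**2 - 11*(-468 + (-18)**2 + 8*(-18))) = 338131 + (228 + (-468 + 324 - 144)**2 - 11*(-468 + 324 - 144)) = 338131 + (228 + (-288)**2 - 11*(-288)) = 338131 + (228 + 82944 + 3168) = 338131 + 86340 = 424471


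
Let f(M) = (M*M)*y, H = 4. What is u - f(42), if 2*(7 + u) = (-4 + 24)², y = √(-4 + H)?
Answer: 193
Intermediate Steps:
y = 0 (y = √(-4 + 4) = √0 = 0)
f(M) = 0 (f(M) = (M*M)*0 = M²*0 = 0)
u = 193 (u = -7 + (-4 + 24)²/2 = -7 + (½)*20² = -7 + (½)*400 = -7 + 200 = 193)
u - f(42) = 193 - 1*0 = 193 + 0 = 193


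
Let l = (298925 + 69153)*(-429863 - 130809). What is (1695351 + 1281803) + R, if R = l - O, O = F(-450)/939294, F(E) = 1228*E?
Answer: -10768904018974246/52183 ≈ -2.0637e+11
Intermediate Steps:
l = -206371028416 (l = 368078*(-560672) = -206371028416)
O = -30700/52183 (O = (1228*(-450))/939294 = -552600*1/939294 = -30700/52183 ≈ -0.58831)
R = -10769059375801428/52183 (R = -206371028416 - 1*(-30700/52183) = -206371028416 + 30700/52183 = -10769059375801428/52183 ≈ -2.0637e+11)
(1695351 + 1281803) + R = (1695351 + 1281803) - 10769059375801428/52183 = 2977154 - 10769059375801428/52183 = -10768904018974246/52183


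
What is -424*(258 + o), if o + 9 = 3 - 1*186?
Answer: -27984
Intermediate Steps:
o = -192 (o = -9 + (3 - 1*186) = -9 + (3 - 186) = -9 - 183 = -192)
-424*(258 + o) = -424*(258 - 192) = -424*66 = -27984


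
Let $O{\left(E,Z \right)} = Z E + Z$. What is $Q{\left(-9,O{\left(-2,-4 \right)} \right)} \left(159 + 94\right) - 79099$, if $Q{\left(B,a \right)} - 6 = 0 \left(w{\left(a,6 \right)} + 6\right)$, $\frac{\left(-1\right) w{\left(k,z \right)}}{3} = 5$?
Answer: $-77581$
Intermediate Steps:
$w{\left(k,z \right)} = -15$ ($w{\left(k,z \right)} = \left(-3\right) 5 = -15$)
$O{\left(E,Z \right)} = Z + E Z$ ($O{\left(E,Z \right)} = E Z + Z = Z + E Z$)
$Q{\left(B,a \right)} = 6$ ($Q{\left(B,a \right)} = 6 + 0 \left(-15 + 6\right) = 6 + 0 \left(-9\right) = 6 + 0 = 6$)
$Q{\left(-9,O{\left(-2,-4 \right)} \right)} \left(159 + 94\right) - 79099 = 6 \left(159 + 94\right) - 79099 = 6 \cdot 253 - 79099 = 1518 - 79099 = -77581$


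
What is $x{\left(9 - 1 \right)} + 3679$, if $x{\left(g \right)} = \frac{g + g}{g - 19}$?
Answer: $\frac{40453}{11} \approx 3677.5$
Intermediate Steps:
$x{\left(g \right)} = \frac{2 g}{-19 + g}$
$x{\left(9 - 1 \right)} + 3679 = \frac{2 \left(9 - 1\right)}{-19 + \left(9 - 1\right)} + 3679 = 2 \cdot 8 \frac{1}{-19 + 8} + 3679 = 2 \cdot 8 \frac{1}{-11} + 3679 = 2 \cdot 8 \left(- \frac{1}{11}\right) + 3679 = - \frac{16}{11} + 3679 = \frac{40453}{11}$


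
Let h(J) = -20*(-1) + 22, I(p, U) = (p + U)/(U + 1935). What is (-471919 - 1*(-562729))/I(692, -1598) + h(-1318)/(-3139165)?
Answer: -16011295393017/474013915 ≈ -33778.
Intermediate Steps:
I(p, U) = (U + p)/(1935 + U)
h(J) = 42 (h(J) = 20 + 22 = 42)
(-471919 - 1*(-562729))/I(692, -1598) + h(-1318)/(-3139165) = (-471919 - 1*(-562729))/(((-1598 + 692)/(1935 - 1598))) + 42/(-3139165) = (-471919 + 562729)/((-906/337)) + 42*(-1/3139165) = 90810/(((1/337)*(-906))) - 42/3139165 = 90810/(-906/337) - 42/3139165 = 90810*(-337/906) - 42/3139165 = -5100495/151 - 42/3139165 = -16011295393017/474013915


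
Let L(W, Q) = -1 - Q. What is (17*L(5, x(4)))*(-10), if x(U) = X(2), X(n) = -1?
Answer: 0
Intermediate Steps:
x(U) = -1
(17*L(5, x(4)))*(-10) = (17*(-1 - 1*(-1)))*(-10) = (17*(-1 + 1))*(-10) = (17*0)*(-10) = 0*(-10) = 0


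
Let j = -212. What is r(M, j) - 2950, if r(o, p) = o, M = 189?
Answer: -2761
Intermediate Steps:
r(M, j) - 2950 = 189 - 2950 = -2761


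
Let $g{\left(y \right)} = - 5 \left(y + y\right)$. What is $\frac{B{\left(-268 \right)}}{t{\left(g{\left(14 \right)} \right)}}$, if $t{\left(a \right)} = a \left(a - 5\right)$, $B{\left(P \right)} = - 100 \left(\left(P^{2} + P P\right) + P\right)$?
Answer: $- \frac{143380}{203} \approx -706.31$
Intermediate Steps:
$B{\left(P \right)} = - 200 P^{2} - 100 P$ ($B{\left(P \right)} = - 100 \left(\left(P^{2} + P^{2}\right) + P\right) = - 100 \left(2 P^{2} + P\right) = - 100 \left(P + 2 P^{2}\right) = - 200 P^{2} - 100 P$)
$g{\left(y \right)} = - 10 y$ ($g{\left(y \right)} = - 5 \cdot 2 y = - 10 y$)
$t{\left(a \right)} = a \left(-5 + a\right)$
$\frac{B{\left(-268 \right)}}{t{\left(g{\left(14 \right)} \right)}} = \frac{\left(-100\right) \left(-268\right) \left(1 + 2 \left(-268\right)\right)}{\left(-10\right) 14 \left(-5 - 140\right)} = \frac{\left(-100\right) \left(-268\right) \left(1 - 536\right)}{\left(-140\right) \left(-5 - 140\right)} = \frac{\left(-100\right) \left(-268\right) \left(-535\right)}{\left(-140\right) \left(-145\right)} = - \frac{14338000}{20300} = \left(-14338000\right) \frac{1}{20300} = - \frac{143380}{203}$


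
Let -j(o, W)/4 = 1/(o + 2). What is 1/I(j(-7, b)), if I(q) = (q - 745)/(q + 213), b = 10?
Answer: -1069/3721 ≈ -0.28729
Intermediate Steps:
j(o, W) = -4/(2 + o) (j(o, W) = -4/(o + 2) = -4/(2 + o))
I(q) = (-745 + q)/(213 + q)
1/I(j(-7, b)) = 1/((-745 - 4/(2 - 7))/(213 - 4/(2 - 7))) = 1/((-745 - 4/(-5))/(213 - 4/(-5))) = 1/((-745 - 4*(-⅕))/(213 - 4*(-⅕))) = 1/((-745 + ⅘)/(213 + ⅘)) = 1/(-3721/5/(1069/5)) = 1/((5/1069)*(-3721/5)) = 1/(-3721/1069) = -1069/3721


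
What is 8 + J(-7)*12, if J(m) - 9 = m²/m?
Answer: 32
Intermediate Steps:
J(m) = 9 + m (J(m) = 9 + m²/m = 9 + m)
8 + J(-7)*12 = 8 + (9 - 7)*12 = 8 + 2*12 = 8 + 24 = 32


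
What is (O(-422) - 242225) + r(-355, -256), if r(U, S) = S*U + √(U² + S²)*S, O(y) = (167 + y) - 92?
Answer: -151692 - 256*√191561 ≈ -2.6374e+5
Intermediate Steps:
O(y) = 75 + y
r(U, S) = S*U + S*√(S² + U²) (r(U, S) = S*U + √(S² + U²)*S = S*U + S*√(S² + U²))
(O(-422) - 242225) + r(-355, -256) = ((75 - 422) - 242225) - 256*(-355 + √((-256)² + (-355)²)) = (-347 - 242225) - 256*(-355 + √(65536 + 126025)) = -242572 - 256*(-355 + √191561) = -242572 + (90880 - 256*√191561) = -151692 - 256*√191561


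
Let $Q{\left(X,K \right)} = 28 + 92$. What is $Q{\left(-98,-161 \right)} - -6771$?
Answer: $6891$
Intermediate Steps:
$Q{\left(X,K \right)} = 120$
$Q{\left(-98,-161 \right)} - -6771 = 120 - -6771 = 120 + 6771 = 6891$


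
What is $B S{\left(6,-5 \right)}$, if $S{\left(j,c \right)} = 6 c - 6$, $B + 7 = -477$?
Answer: $17424$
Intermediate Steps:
$B = -484$ ($B = -7 - 477 = -484$)
$S{\left(j,c \right)} = -6 + 6 c$
$B S{\left(6,-5 \right)} = - 484 \left(-6 + 6 \left(-5\right)\right) = - 484 \left(-6 - 30\right) = \left(-484\right) \left(-36\right) = 17424$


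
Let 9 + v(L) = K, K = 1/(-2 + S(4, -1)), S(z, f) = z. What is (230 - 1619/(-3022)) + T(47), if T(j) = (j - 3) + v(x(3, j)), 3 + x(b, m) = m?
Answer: 401980/1511 ≈ 266.04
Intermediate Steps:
x(b, m) = -3 + m
K = ½ (K = 1/(-2 + 4) = 1/2 = ½ ≈ 0.50000)
v(L) = -17/2 (v(L) = -9 + ½ = -17/2)
T(j) = -23/2 + j (T(j) = (j - 3) - 17/2 = (-3 + j) - 17/2 = -23/2 + j)
(230 - 1619/(-3022)) + T(47) = (230 - 1619/(-3022)) + (-23/2 + 47) = (230 - 1619*(-1/3022)) + 71/2 = (230 + 1619/3022) + 71/2 = 696679/3022 + 71/2 = 401980/1511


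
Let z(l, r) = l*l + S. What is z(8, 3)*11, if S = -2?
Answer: 682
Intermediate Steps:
z(l, r) = -2 + l**2 (z(l, r) = l*l - 2 = l**2 - 2 = -2 + l**2)
z(8, 3)*11 = (-2 + 8**2)*11 = (-2 + 64)*11 = 62*11 = 682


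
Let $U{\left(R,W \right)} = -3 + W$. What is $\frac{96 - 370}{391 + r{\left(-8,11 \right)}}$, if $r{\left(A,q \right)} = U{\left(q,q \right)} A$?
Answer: $- \frac{274}{327} \approx -0.83792$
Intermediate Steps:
$r{\left(A,q \right)} = A \left(-3 + q\right)$ ($r{\left(A,q \right)} = \left(-3 + q\right) A = A \left(-3 + q\right)$)
$\frac{96 - 370}{391 + r{\left(-8,11 \right)}} = \frac{96 - 370}{391 - 8 \left(-3 + 11\right)} = - \frac{274}{391 - 64} = - \frac{274}{327}$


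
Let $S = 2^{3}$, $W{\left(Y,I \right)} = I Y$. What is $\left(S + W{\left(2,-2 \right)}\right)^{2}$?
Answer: $16$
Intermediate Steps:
$S = 8$
$\left(S + W{\left(2,-2 \right)}\right)^{2} = \left(8 - 4\right)^{2} = 4^{2} = 16$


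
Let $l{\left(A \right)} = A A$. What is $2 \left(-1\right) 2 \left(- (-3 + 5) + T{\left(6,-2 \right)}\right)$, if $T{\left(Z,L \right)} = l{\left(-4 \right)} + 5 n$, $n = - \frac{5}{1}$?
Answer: $44$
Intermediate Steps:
$l{\left(A \right)} = A^{2}$
$n = -5$ ($n = \left(-5\right) 1 = -5$)
$T{\left(Z,L \right)} = -9$ ($T{\left(Z,L \right)} = \left(-4\right)^{2} + 5 \left(-5\right) = 16 - 25 = -9$)
$2 \left(-1\right) 2 \left(- (-3 + 5) + T{\left(6,-2 \right)}\right) = 2 \left(-1\right) 2 \left(- (-3 + 5) - 9\right) = \left(-2\right) 2 \left(\left(-1\right) 2 - 9\right) = - 4 \left(-2 - 9\right) = \left(-4\right) \left(-11\right) = 44$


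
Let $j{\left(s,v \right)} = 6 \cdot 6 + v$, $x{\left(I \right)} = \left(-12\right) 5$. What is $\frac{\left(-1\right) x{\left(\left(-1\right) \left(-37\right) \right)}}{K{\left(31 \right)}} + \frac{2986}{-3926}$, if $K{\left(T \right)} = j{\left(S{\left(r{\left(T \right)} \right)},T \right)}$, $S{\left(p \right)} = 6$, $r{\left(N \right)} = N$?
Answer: $\frac{17749}{131521} \approx 0.13495$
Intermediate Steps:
$x{\left(I \right)} = -60$
$j{\left(s,v \right)} = 36 + v$
$K{\left(T \right)} = 36 + T$
$\frac{\left(-1\right) x{\left(\left(-1\right) \left(-37\right) \right)}}{K{\left(31 \right)}} + \frac{2986}{-3926} = \frac{\left(-1\right) \left(-60\right)}{36 + 31} + \frac{2986}{-3926} = \frac{60}{67} + 2986 \left(- \frac{1}{3926}\right) = 60 \cdot \frac{1}{67} - \frac{1493}{1963} = \frac{60}{67} - \frac{1493}{1963} = \frac{17749}{131521}$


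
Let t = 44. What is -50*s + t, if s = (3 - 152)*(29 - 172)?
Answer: -1065306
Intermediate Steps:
s = 21307 (s = -149*(-143) = 21307)
-50*s + t = -50*21307 + 44 = -1065350 + 44 = -1065306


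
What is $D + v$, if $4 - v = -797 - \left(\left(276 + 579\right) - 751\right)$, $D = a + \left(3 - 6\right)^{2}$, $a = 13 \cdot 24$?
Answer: $1226$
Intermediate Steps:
$a = 312$
$D = 321$ ($D = 312 + \left(3 - 6\right)^{2} = 312 + \left(-3\right)^{2} = 312 + 9 = 321$)
$v = 905$ ($v = 4 - \left(-797 - \left(\left(276 + 579\right) - 751\right)\right) = 4 - \left(-797 - \left(855 - 751\right)\right) = 4 - \left(-797 - 104\right) = 4 - -901 = 4 + 901 = 905$)
$D + v = 321 + 905 = 1226$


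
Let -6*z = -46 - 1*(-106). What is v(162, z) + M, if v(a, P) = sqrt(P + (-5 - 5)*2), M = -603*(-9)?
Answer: 5427 + I*sqrt(30) ≈ 5427.0 + 5.4772*I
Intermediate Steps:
M = 5427
z = -10 (z = -(-46 - 1*(-106))/6 = -(-46 + 106)/6 = -1/6*60 = -10)
v(a, P) = sqrt(-20 + P) (v(a, P) = sqrt(P - 10*2) = sqrt(P - 20) = sqrt(-20 + P))
v(162, z) + M = sqrt(-20 - 10) + 5427 = sqrt(-30) + 5427 = I*sqrt(30) + 5427 = 5427 + I*sqrt(30)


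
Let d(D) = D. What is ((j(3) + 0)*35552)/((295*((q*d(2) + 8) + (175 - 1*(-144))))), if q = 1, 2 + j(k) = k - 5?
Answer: -142208/97055 ≈ -1.4652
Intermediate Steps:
j(k) = -7 + k (j(k) = -2 + (k - 5) = -2 + (-5 + k) = -7 + k)
((j(3) + 0)*35552)/((295*((q*d(2) + 8) + (175 - 1*(-144))))) = (((-7 + 3) + 0)*35552)/((295*((1*2 + 8) + (175 - 1*(-144))))) = ((-4 + 0)*35552)/((295*((2 + 8) + (175 + 144)))) = (-4*35552)/((295*(10 + 319))) = -142208/(295*329) = -142208/97055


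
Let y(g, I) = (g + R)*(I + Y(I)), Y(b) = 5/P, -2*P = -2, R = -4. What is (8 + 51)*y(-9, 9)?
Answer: -10738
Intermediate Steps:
P = 1 (P = -1/2*(-2) = 1)
Y(b) = 5 (Y(b) = 5/1 = 5*1 = 5)
y(g, I) = (-4 + g)*(5 + I) (y(g, I) = (g - 4)*(I + 5) = (-4 + g)*(5 + I))
(8 + 51)*y(-9, 9) = (8 + 51)*(-20 - 4*9 + 5*(-9) + 9*(-9)) = 59*(-20 - 36 - 45 - 81) = 59*(-182) = -10738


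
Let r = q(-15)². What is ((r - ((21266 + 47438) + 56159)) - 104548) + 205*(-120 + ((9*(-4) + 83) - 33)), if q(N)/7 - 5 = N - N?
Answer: -249916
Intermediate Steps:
q(N) = 35 (q(N) = 35 + 7*(N - N) = 35 + 7*0 = 35 + 0 = 35)
r = 1225 (r = 35² = 1225)
((r - ((21266 + 47438) + 56159)) - 104548) + 205*(-120 + ((9*(-4) + 83) - 33)) = ((1225 - ((21266 + 47438) + 56159)) - 104548) + 205*(-120 + ((9*(-4) + 83) - 33)) = ((1225 - (68704 + 56159)) - 104548) + 205*(-120 + ((-36 + 83) - 33)) = ((1225 - 1*124863) - 104548) + 205*(-120 + (47 - 33)) = ((1225 - 124863) - 104548) + 205*(-120 + 14) = (-123638 - 104548) + 205*(-106) = -228186 - 21730 = -249916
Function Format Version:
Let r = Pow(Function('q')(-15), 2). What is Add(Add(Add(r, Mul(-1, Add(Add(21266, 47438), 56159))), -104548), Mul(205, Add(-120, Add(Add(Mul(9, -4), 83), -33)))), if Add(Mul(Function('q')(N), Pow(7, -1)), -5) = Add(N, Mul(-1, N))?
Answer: -249916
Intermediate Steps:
Function('q')(N) = 35 (Function('q')(N) = Add(35, Mul(7, Add(N, Mul(-1, N)))) = Add(35, Mul(7, 0)) = Add(35, 0) = 35)
r = 1225 (r = Pow(35, 2) = 1225)
Add(Add(Add(r, Mul(-1, Add(Add(21266, 47438), 56159))), -104548), Mul(205, Add(-120, Add(Add(Mul(9, -4), 83), -33)))) = Add(Add(Add(1225, Mul(-1, Add(Add(21266, 47438), 56159))), -104548), Mul(205, Add(-120, Add(Add(Mul(9, -4), 83), -33)))) = Add(Add(Add(1225, Mul(-1, Add(68704, 56159))), -104548), Mul(205, Add(-120, Add(Add(-36, 83), -33)))) = Add(Add(Add(1225, Mul(-1, 124863)), -104548), Mul(205, Add(-120, Add(47, -33)))) = Add(Add(Add(1225, -124863), -104548), Mul(205, Add(-120, 14))) = Add(Add(-123638, -104548), Mul(205, -106)) = Add(-228186, -21730) = -249916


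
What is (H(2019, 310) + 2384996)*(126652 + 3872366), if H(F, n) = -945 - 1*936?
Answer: 9530119781070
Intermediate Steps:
H(F, n) = -1881 (H(F, n) = -945 - 936 = -1881)
(H(2019, 310) + 2384996)*(126652 + 3872366) = (-1881 + 2384996)*(126652 + 3872366) = 2383115*3999018 = 9530119781070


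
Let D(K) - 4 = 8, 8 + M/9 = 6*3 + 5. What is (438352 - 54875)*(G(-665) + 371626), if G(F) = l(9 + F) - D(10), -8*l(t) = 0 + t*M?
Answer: 146750512268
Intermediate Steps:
M = 135 (M = -72 + 9*(6*3 + 5) = -72 + 9*(18 + 5) = -72 + 9*23 = -72 + 207 = 135)
D(K) = 12 (D(K) = 4 + 8 = 12)
l(t) = -135*t/8 (l(t) = -(0 + t*135)/8 = -(0 + 135*t)/8 = -135*t/8)
G(F) = -1311/8 - 135*F/8 (G(F) = -135*(9 + F)/8 - 1*12 = (-1215/8 - 135*F/8) - 12 = -1311/8 - 135*F/8)
(438352 - 54875)*(G(-665) + 371626) = (438352 - 54875)*((-1311/8 - 135/8*(-665)) + 371626) = 383477*((-1311/8 + 89775/8) + 371626) = 383477*(11058 + 371626) = 383477*382684 = 146750512268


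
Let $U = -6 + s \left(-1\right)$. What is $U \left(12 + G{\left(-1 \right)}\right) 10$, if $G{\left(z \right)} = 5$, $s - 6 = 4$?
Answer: $-2720$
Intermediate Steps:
$s = 10$ ($s = 6 + 4 = 10$)
$U = -16$ ($U = -6 + 10 \left(-1\right) = -6 - 10 = -16$)
$U \left(12 + G{\left(-1 \right)}\right) 10 = - 16 \left(12 + 5\right) 10 = - 16 \cdot 17 \cdot 10 = \left(-16\right) 170 = -2720$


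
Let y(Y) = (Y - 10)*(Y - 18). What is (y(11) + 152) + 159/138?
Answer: 6723/46 ≈ 146.15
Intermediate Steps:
y(Y) = (-18 + Y)*(-10 + Y) (y(Y) = (-10 + Y)*(-18 + Y) = (-18 + Y)*(-10 + Y))
(y(11) + 152) + 159/138 = ((180 + 11² - 28*11) + 152) + 159/138 = ((180 + 121 - 308) + 152) + 159*(1/138) = (-7 + 152) + 53/46 = 145 + 53/46 = 6723/46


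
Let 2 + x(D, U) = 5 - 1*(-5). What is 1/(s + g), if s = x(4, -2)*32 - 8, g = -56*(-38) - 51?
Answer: 1/2325 ≈ 0.00043011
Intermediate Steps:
g = 2077 (g = 2128 - 51 = 2077)
x(D, U) = 8 (x(D, U) = -2 + (5 - 1*(-5)) = -2 + (5 + 5) = -2 + 10 = 8)
s = 248 (s = 8*32 - 8 = 256 - 8 = 248)
1/(s + g) = 1/(248 + 2077) = 1/2325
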